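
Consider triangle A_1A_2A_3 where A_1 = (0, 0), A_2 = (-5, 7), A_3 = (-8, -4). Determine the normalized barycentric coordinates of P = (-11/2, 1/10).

(1/5, 3/10, 1/2)

Signed area of the reference triangle: [A_1A_2A_3] = ½·(0·(7−(-4)) + (-5)·(-4−0) + (-8)·(0−7)) = ½·(0 + 20 + 56) = 38.
[PA_2A_3] = ½·((-11/2)·(7−(-4)) + (-5)·(-4−(1/10)) + (-8)·(1/10−7)) = ½·(-121/2 + 41/2 + 276/5) = 38/5, so the A_1-coordinate is (38/5)/38 = 1/5.
[A_1PA_3] = ½·(0·(1/10−(-4)) + (-11/2)·(-4−0) + (-8)·(0−(1/10))) = ½·(0 + 22 + 4/5) = 57/5, so the A_2-coordinate is 3/10.
[A_1A_2P] = ½·(0·(7−(1/10)) + (-5)·(1/10−0) + (-11/2)·(0−7)) = ½·(0 − 1/2 + 77/2) = 19, so the A_3-coordinate is 1/2.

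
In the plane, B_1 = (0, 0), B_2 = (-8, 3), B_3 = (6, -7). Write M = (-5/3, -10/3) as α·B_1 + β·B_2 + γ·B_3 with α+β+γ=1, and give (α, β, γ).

Signed area of the reference triangle: [B_1B_2B_3] = ½·(0·(3−(-7)) + (-8)·(-7−0) + 6·(0−3)) = ½·(0 + 56 − 18) = 19.
[MB_2B_3] = ½·((-5/3)·(3−(-7)) + (-8)·(-7−(-10/3)) + 6·(-10/3−3)) = ½·(-50/3 + 88/3 − 38) = -38/3, so the B_1-coordinate is (-38/3)/19 = -2/3.
[B_1MB_3] = ½·(0·(-10/3−(-7)) + (-5/3)·(-7−0) + 6·(0−(-10/3))) = ½·(0 + 35/3 + 20) = 95/6, so the B_2-coordinate is 5/6.
[B_1B_2M] = ½·(0·(3−(-10/3)) + (-8)·(-10/3−0) + (-5/3)·(0−3)) = ½·(0 + 80/3 + 5) = 95/6, so the B_3-coordinate is 5/6.

(-2/3, 5/6, 5/6)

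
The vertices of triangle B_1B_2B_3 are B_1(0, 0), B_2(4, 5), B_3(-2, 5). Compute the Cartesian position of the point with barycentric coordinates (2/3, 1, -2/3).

M = (2/3)·B_1 + 1·B_2 + (-2/3)·B_3.
x-coordinate: (2/3)·0 + 1·4 + (-2/3)·(-2) = 16/3.
y-coordinate: (2/3)·0 + 1·5 + (-2/3)·5 = 5/3.

(16/3, 5/3)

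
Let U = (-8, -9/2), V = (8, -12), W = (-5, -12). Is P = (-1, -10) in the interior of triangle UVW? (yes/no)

yes

Barycentric coordinates of P: (4/15, 24/65, 71/195).
The three coordinates are positive, positive, positive; a point is interior exactly when all three are positive.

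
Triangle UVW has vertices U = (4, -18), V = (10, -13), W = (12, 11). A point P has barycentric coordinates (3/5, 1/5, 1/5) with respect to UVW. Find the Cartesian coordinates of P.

P = (3/5)·U + (1/5)·V + (1/5)·W.
x-coordinate: (3/5)·4 + (1/5)·10 + (1/5)·12 = 34/5.
y-coordinate: (3/5)·(-18) + (1/5)·(-13) + (1/5)·11 = -56/5.

(34/5, -56/5)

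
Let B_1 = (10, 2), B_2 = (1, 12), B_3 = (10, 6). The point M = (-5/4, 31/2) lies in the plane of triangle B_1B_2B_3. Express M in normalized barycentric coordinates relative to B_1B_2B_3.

(-1/2, 5/4, 1/4)

Signed area of the reference triangle: [B_1B_2B_3] = ½·(10·(12−6) + 1·(6−2) + 10·(2−12)) = ½·(60 + 4 − 100) = -18.
[MB_2B_3] = ½·((-5/4)·(12−6) + 1·(6−(31/2)) + 10·(31/2−12)) = ½·(-15/2 − 19/2 + 35) = 9, so the B_1-coordinate is 9/(-18) = -1/2.
[B_1MB_3] = ½·(10·(31/2−6) + (-5/4)·(6−2) + 10·(2−(31/2))) = ½·(95 − 5 − 135) = -45/2, so the B_2-coordinate is 5/4.
[B_1B_2M] = ½·(10·(12−(31/2)) + 1·(31/2−2) + (-5/4)·(2−12)) = ½·(-35 + 27/2 + 25/2) = -9/2, so the B_3-coordinate is 1/4.
Check: -1/2 + 5/4 + 1/4 = 1.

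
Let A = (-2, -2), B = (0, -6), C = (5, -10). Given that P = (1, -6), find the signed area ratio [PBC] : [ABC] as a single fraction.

1/3

[ABC] = ½·((-2)·(-6−(-10)) + 0·(-10−(-2)) + 5·(-2−(-6))) = ½·(-8 + 0 + 20) = 6.
[PBC] = ½·(1·(-6−(-10)) + 0·(-10−(-6)) + 5·(-6−(-6))) = ½·(4 + 0 + 0) = 2, so the ratio is 2/6 = 1/3.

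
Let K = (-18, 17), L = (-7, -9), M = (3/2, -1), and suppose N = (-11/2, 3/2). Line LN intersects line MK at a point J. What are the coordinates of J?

(-5, 5)

Barycentric coordinates of N with respect to KLM: (1/4, 1/4, 1/2).
On side MK the L-coordinate is zero; dropping N's L-weight 1/4 and renormalizing the remaining 1/2 : 1/4 gives weights 2/3, 1/3 on M, K.
J = (2/3)·(3/2, -1) + (1/3)·(-18, 17) = (-5, 5).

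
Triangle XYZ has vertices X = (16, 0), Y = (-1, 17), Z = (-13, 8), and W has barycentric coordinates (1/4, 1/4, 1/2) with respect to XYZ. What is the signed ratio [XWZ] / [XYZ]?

The signed ratio [XWZ]/[XYZ] equals the barycentric coordinate of W at vertex Y, which is 1/4.

1/4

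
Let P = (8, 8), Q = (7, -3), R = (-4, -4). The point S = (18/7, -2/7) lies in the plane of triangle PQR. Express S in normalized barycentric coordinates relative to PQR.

Signed area of the reference triangle: [PQR] = ½·(8·(-3−(-4)) + 7·(-4−8) + (-4)·(8−(-3))) = ½·(8 − 84 − 44) = -60.
[SQR] = ½·((18/7)·(-3−(-4)) + 7·(-4−(-2/7)) + (-4)·(-2/7−(-3))) = ½·(18/7 − 26 − 76/7) = -120/7, so the P-coordinate is (-120/7)/(-60) = 2/7.
[PSR] = ½·(8·(-2/7−(-4)) + (18/7)·(-4−8) + (-4)·(8−(-2/7))) = ½·(208/7 − 216/7 − 232/7) = -120/7, so the Q-coordinate is 2/7.
[PQS] = ½·(8·(-3−(-2/7)) + 7·(-2/7−8) + (18/7)·(8−(-3))) = ½·(-152/7 − 58 + 198/7) = -180/7, so the R-coordinate is 3/7.

(2/7, 2/7, 3/7)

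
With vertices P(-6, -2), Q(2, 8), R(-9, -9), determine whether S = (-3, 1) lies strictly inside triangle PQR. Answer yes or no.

Barycentric coordinates of S: (4/13, 6/13, 3/13).
The three coordinates are positive, positive, positive; a point is interior exactly when all three are positive.

yes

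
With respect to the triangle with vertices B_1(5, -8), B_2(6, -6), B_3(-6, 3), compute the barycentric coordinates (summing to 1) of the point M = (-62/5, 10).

Signed area of the reference triangle: [B_1B_2B_3] = ½·(5·(-6−3) + 6·(3−(-8)) + (-6)·(-8−(-6))) = ½·(-45 + 66 + 12) = 33/2.
[MB_2B_3] = ½·((-62/5)·(-6−3) + 6·(3−10) + (-6)·(10−(-6))) = ½·(558/5 − 42 − 96) = -66/5, so the B_1-coordinate is (-66/5)/(33/2) = -4/5.
[B_1MB_3] = ½·(5·(10−3) + (-62/5)·(3−(-8)) + (-6)·(-8−10)) = ½·(35 − 682/5 + 108) = 33/10, so the B_2-coordinate is 1/5.
[B_1B_2M] = ½·(5·(-6−10) + 6·(10−(-8)) + (-62/5)·(-8−(-6))) = ½·(-80 + 108 + 124/5) = 132/5, so the B_3-coordinate is 8/5.
Check: -4/5 + 1/5 + 8/5 = 1.

(-4/5, 1/5, 8/5)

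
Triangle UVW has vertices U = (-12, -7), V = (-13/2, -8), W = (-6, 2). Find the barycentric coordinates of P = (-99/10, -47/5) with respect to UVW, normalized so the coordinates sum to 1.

(3/5, 3/5, -1/5)

Signed area of the reference triangle: [UVW] = ½·((-12)·(-8−2) + (-13/2)·(2−(-7)) + (-6)·(-7−(-8))) = ½·(120 − 117/2 − 6) = 111/4.
[PVW] = ½·((-99/10)·(-8−2) + (-13/2)·(2−(-47/5)) + (-6)·(-47/5−(-8))) = ½·(99 − 741/10 + 42/5) = 333/20, so the U-coordinate is (333/20)/(111/4) = 3/5.
[UPW] = ½·((-12)·(-47/5−2) + (-99/10)·(2−(-7)) + (-6)·(-7−(-47/5))) = ½·(684/5 − 891/10 − 72/5) = 333/20, so the V-coordinate is 3/5.
[UVP] = ½·((-12)·(-8−(-47/5)) + (-13/2)·(-47/5−(-7)) + (-99/10)·(-7−(-8))) = ½·(-84/5 + 78/5 − 99/10) = -111/20, so the W-coordinate is -1/5.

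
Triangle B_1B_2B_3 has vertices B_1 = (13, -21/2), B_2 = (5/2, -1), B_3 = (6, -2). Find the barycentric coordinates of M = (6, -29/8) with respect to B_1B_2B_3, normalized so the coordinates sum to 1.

Signed area of the reference triangle: [B_1B_2B_3] = ½·(13·(-1−(-2)) + (5/2)·(-2−(-21/2)) + 6·(-21/2−(-1))) = ½·(13 + 85/4 − 57) = -91/8.
[MB_2B_3] = ½·(6·(-1−(-2)) + (5/2)·(-2−(-29/8)) + 6·(-29/8−(-1))) = ½·(6 + 65/16 − 63/4) = -91/32, so the B_1-coordinate is (-91/32)/(-91/8) = 1/4.
[B_1MB_3] = ½·(13·(-29/8−(-2)) + 6·(-2−(-21/2)) + 6·(-21/2−(-29/8))) = ½·(-169/8 + 51 − 165/4) = -91/16, so the B_2-coordinate is 1/2.
[B_1B_2M] = ½·(13·(-1−(-29/8)) + (5/2)·(-29/8−(-21/2)) + 6·(-21/2−(-1))) = ½·(273/8 + 275/16 − 57) = -91/32, so the B_3-coordinate is 1/4.

(1/4, 1/2, 1/4)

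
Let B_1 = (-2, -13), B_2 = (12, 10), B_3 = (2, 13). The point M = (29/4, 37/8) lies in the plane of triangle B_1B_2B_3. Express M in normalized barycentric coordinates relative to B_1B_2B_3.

Signed area of the reference triangle: [B_1B_2B_3] = ½·((-2)·(10−13) + 12·(13−(-13)) + 2·(-13−10)) = ½·(6 + 312 − 46) = 136.
[MB_2B_3] = ½·((29/4)·(10−13) + 12·(13−(37/8)) + 2·(37/8−10)) = ½·(-87/4 + 201/2 − 43/4) = 34, so the B_1-coordinate is 34/136 = 1/4.
[B_1MB_3] = ½·((-2)·(37/8−13) + (29/4)·(13−(-13)) + 2·(-13−(37/8))) = ½·(67/4 + 377/2 − 141/4) = 85, so the B_2-coordinate is 5/8.
[B_1B_2M] = ½·((-2)·(10−(37/8)) + 12·(37/8−(-13)) + (29/4)·(-13−10)) = ½·(-43/4 + 423/2 − 667/4) = 17, so the B_3-coordinate is 1/8.

(1/4, 5/8, 1/8)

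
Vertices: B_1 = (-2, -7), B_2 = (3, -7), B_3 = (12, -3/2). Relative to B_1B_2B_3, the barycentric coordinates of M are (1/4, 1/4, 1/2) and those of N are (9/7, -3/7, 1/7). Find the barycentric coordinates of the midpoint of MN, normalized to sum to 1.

(43/56, -5/56, 9/28)

Since both coordinate triples sum to 1, the midpoint's barycentrics are the componentwise average.
(1/4+9/7)/2 = 43/56; similarly -5/56 and 9/28.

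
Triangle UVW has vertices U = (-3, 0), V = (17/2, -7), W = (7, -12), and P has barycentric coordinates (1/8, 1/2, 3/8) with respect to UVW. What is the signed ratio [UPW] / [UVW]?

The signed ratio [UPW]/[UVW] equals the barycentric coordinate of P at vertex V, which is 1/2.

1/2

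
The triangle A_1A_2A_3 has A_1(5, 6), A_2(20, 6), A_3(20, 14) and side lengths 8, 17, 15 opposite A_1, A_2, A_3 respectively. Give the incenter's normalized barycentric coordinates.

(1/5, 17/40, 3/8)

The incenter has barycentric coordinates proportional to the opposite side lengths: (8 : 17 : 15).
Normalizing by 8+17+15 = 40 gives (1/5, 17/40, 3/8).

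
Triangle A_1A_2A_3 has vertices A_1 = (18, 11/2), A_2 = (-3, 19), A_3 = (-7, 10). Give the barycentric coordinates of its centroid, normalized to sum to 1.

(1/3, 1/3, 1/3)

The centroid is the average of the vertices, so each weight is 1/3.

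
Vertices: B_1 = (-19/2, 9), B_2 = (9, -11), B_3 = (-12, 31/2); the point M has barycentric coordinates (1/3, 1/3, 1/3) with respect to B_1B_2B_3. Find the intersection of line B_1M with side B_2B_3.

(-3/2, 9/4)

Line B_1M meets B_2B_3 where the B_1-coordinate vanishes; zeroing M's B_1-weight and renormalizing leaves B_2, B_3-weights 1/3 : 1/3 → (1/2, 1/2).
So N = (1/2)·B_2 + (1/2)·B_3 = (-3/2, 9/4).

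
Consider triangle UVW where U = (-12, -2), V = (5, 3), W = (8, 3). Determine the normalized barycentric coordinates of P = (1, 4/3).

Signed area of the reference triangle: [UVW] = ½·((-12)·(3−3) + 5·(3−(-2)) + 8·(-2−3)) = ½·(0 + 25 − 40) = -15/2.
[PVW] = ½·(1·(3−3) + 5·(3−(4/3)) + 8·(4/3−3)) = ½·(0 + 25/3 − 40/3) = -5/2, so the U-coordinate is (-5/2)/(-15/2) = 1/3.
[UPW] = ½·((-12)·(4/3−3) + 1·(3−(-2)) + 8·(-2−(4/3))) = ½·(20 + 5 − 80/3) = -5/6, so the V-coordinate is 1/9.
[UVP] = ½·((-12)·(3−(4/3)) + 5·(4/3−(-2)) + 1·(-2−3)) = ½·(-20 + 50/3 − 5) = -25/6, so the W-coordinate is 5/9.

(1/3, 1/9, 5/9)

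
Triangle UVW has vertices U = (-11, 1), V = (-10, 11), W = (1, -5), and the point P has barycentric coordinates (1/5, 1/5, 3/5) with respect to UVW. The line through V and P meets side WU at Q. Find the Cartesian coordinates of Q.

Line VP meets WU where the V-coordinate vanishes; zeroing P's V-weight and renormalizing leaves W, U-weights 3/5 : 1/5 → (3/4, 1/4).
So Q = (3/4)·W + (1/4)·U = (-2, -7/2).

(-2, -7/2)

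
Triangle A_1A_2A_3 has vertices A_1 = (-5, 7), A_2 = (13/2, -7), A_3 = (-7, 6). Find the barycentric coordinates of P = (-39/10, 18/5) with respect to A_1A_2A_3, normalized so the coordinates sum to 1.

Signed area of the reference triangle: [A_1A_2A_3] = ½·((-5)·(-7−6) + (13/2)·(6−7) + (-7)·(7−(-7))) = ½·(65 − 13/2 − 98) = -79/4.
[PA_2A_3] = ½·((-39/10)·(-7−6) + (13/2)·(6−(18/5)) + (-7)·(18/5−(-7))) = ½·(507/10 + 78/5 − 371/5) = -79/20, so the A_1-coordinate is (-79/20)/(-79/4) = 1/5.
[A_1PA_3] = ½·((-5)·(18/5−6) + (-39/10)·(6−7) + (-7)·(7−(18/5))) = ½·(12 + 39/10 − 119/5) = -79/20, so the A_2-coordinate is 1/5.
[A_1A_2P] = ½·((-5)·(-7−(18/5)) + (13/2)·(18/5−7) + (-39/10)·(7−(-7))) = ½·(53 − 221/10 − 273/5) = -237/20, so the A_3-coordinate is 3/5.
Check: 1/5 + 1/5 + 3/5 = 1.

(1/5, 1/5, 3/5)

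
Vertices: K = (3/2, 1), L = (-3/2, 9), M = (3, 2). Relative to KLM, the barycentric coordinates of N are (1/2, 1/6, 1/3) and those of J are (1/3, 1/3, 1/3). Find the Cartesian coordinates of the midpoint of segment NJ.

(5/4, 10/3)

Barycentric coordinates of the midpoint are the average: (5/12, 1/4, 1/3).
Converting: (5/12)·K + (1/4)·L + (1/3)·M = (5/4, 10/3).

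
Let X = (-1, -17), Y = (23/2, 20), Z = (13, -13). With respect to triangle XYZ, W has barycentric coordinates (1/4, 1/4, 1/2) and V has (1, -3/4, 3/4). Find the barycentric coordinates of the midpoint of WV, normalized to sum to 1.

Since both coordinate triples sum to 1, the midpoint's barycentrics are the componentwise average.
(1/4+1)/2 = 5/8; similarly -1/4 and 5/8.

(5/8, -1/4, 5/8)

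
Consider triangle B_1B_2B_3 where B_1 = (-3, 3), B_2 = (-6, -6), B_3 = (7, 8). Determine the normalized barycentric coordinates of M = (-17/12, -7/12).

Signed area of the reference triangle: [B_1B_2B_3] = ½·((-3)·(-6−8) + (-6)·(8−3) + 7·(3−(-6))) = ½·(42 − 30 + 63) = 75/2.
[MB_2B_3] = ½·((-17/12)·(-6−8) + (-6)·(8−(-7/12)) + 7·(-7/12−(-6))) = ½·(119/6 − 103/2 + 455/12) = 25/8, so the B_1-coordinate is (25/8)/(75/2) = 1/12.
[B_1MB_3] = ½·((-3)·(-7/12−8) + (-17/12)·(8−3) + 7·(3−(-7/12))) = ½·(103/4 − 85/12 + 301/12) = 175/8, so the B_2-coordinate is 7/12.
[B_1B_2M] = ½·((-3)·(-6−(-7/12)) + (-6)·(-7/12−3) + (-17/12)·(3−(-6))) = ½·(65/4 + 43/2 − 51/4) = 25/2, so the B_3-coordinate is 1/3.
Check: 1/12 + 7/12 + 1/3 = 1.

(1/12, 7/12, 1/3)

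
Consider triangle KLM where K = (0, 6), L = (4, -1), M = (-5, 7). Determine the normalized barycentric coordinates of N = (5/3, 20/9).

Signed area of the reference triangle: [KLM] = ½·(0·(-1−7) + 4·(7−6) + (-5)·(6−(-1))) = ½·(0 + 4 − 35) = -31/2.
[NLM] = ½·((5/3)·(-1−7) + 4·(7−(20/9)) + (-5)·(20/9−(-1))) = ½·(-40/3 + 172/9 − 145/9) = -31/6, so the K-coordinate is (-31/6)/(-31/2) = 1/3.
[KNM] = ½·(0·(20/9−7) + (5/3)·(7−6) + (-5)·(6−(20/9))) = ½·(0 + 5/3 − 170/9) = -155/18, so the L-coordinate is 5/9.
[KLN] = ½·(0·(-1−(20/9)) + 4·(20/9−6) + (5/3)·(6−(-1))) = ½·(0 − 136/9 + 35/3) = -31/18, so the M-coordinate is 1/9.
Check: 1/3 + 5/9 + 1/9 = 1.

(1/3, 5/9, 1/9)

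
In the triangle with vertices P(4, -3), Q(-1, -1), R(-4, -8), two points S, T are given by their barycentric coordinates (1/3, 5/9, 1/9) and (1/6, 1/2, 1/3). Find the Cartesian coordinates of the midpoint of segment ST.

(-5/12, -55/18)

Barycentric coordinates of the midpoint are the average: (1/4, 19/36, 2/9).
Converting: (1/4)·P + (19/36)·Q + (2/9)·R = (-5/12, -55/18).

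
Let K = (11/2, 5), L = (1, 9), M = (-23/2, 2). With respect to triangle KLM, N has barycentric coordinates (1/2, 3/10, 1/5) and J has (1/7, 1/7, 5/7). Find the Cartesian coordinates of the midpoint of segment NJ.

Barycentric coordinates of the midpoint are the average: (9/28, 31/140, 16/35).
Converting: (9/28)·K + (31/140)·L + (16/35)·M = (-183/56, 158/35).

(-183/56, 158/35)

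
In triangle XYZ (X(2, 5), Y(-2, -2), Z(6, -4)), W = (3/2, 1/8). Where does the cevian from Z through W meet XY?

Barycentric coordinates of W with respect to XYZ: (3/8, 3/8, 1/4).
On side XY the Z-coordinate is zero; dropping W's Z-weight 1/4 and renormalizing the remaining 3/8 : 3/8 gives weights 1/2, 1/2 on X, Y.
V = (1/2)·(2, 5) + (1/2)·(-2, -2) = (0, 3/2).

(0, 3/2)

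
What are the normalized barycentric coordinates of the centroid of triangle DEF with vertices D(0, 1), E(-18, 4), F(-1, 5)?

The centroid is the average of the vertices, so each weight is 1/3.

(1/3, 1/3, 1/3)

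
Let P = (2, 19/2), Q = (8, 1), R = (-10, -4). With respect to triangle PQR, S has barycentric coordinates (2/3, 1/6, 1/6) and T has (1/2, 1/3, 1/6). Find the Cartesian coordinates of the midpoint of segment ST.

(3/2, 41/8)

Barycentric coordinates of the midpoint are the average: (7/12, 1/4, 1/6).
Converting: (7/12)·P + (1/4)·Q + (1/6)·R = (3/2, 41/8).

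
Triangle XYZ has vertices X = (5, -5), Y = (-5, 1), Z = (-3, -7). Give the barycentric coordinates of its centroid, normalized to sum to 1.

(1/3, 1/3, 1/3)

The centroid is the average of the vertices, so each weight is 1/3.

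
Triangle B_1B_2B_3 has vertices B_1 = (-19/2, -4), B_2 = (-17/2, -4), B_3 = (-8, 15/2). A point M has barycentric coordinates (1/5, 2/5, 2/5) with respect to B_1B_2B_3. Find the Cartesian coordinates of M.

(-17/2, 3/5)

M = (1/5)·B_1 + (2/5)·B_2 + (2/5)·B_3.
x-coordinate: (1/5)·(-19/2) + (2/5)·(-17/2) + (2/5)·(-8) = -17/2.
y-coordinate: (1/5)·(-4) + (2/5)·(-4) + (2/5)·(15/2) = 3/5.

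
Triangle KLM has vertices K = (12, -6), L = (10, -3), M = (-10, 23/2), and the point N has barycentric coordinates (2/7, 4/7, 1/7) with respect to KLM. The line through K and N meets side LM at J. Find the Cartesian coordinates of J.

Line KN meets LM where the K-coordinate vanishes; zeroing N's K-weight and renormalizing leaves L, M-weights 4/7 : 1/7 → (4/5, 1/5).
So J = (4/5)·L + (1/5)·M = (6, -1/10).

(6, -1/10)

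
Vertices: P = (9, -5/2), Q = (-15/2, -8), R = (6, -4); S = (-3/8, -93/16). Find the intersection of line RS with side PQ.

(-21/5, -69/10)

Barycentric coordinates of S with respect to PQR: (1/8, 1/2, 3/8).
On side PQ the R-coordinate is zero; dropping S's R-weight 3/8 and renormalizing the remaining 1/8 : 1/2 gives weights 1/5, 4/5 on P, Q.
T = (1/5)·(9, -5/2) + (4/5)·(-15/2, -8) = (-21/5, -69/10).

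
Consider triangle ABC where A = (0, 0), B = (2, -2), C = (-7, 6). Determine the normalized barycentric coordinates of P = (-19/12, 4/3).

Signed area of the reference triangle: [ABC] = ½·(0·(-2−6) + 2·(6−0) + (-7)·(0−(-2))) = ½·(0 + 12 − 14) = -1.
[PBC] = ½·((-19/12)·(-2−6) + 2·(6−(4/3)) + (-7)·(4/3−(-2))) = ½·(38/3 + 28/3 − 70/3) = -2/3, so the A-coordinate is (-2/3)/(-1) = 2/3.
[APC] = ½·(0·(4/3−6) + (-19/12)·(6−0) + (-7)·(0−(4/3))) = ½·(0 − 19/2 + 28/3) = -1/12, so the B-coordinate is 1/12.
[ABP] = ½·(0·(-2−(4/3)) + 2·(4/3−0) + (-19/12)·(0−(-2))) = ½·(0 + 8/3 − 19/6) = -1/4, so the C-coordinate is 1/4.
Check: 2/3 + 1/12 + 1/4 = 1.

(2/3, 1/12, 1/4)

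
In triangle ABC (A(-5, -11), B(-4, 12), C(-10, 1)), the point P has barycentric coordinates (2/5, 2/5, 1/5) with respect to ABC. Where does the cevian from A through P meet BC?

Line AP meets BC where the A-coordinate vanishes; zeroing P's A-weight and renormalizing leaves B, C-weights 2/5 : 1/5 → (2/3, 1/3).
So Q = (2/3)·B + (1/3)·C = (-6, 25/3).

(-6, 25/3)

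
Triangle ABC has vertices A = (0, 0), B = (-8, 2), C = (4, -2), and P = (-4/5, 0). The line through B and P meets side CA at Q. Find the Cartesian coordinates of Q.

(1, -1/2)

Barycentric coordinates of P with respect to ABC: (3/5, 1/5, 1/5).
On side CA the B-coordinate is zero; dropping P's B-weight 1/5 and renormalizing the remaining 1/5 : 3/5 gives weights 1/4, 3/4 on C, A.
Q = (1/4)·(4, -2) + (3/4)·(0, 0) = (1, -1/2).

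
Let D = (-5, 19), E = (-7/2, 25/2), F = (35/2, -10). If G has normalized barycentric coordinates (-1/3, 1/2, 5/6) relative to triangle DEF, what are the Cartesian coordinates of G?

(29/2, -101/12)

G = (-1/3)·D + (1/2)·E + (5/6)·F.
x-coordinate: (-1/3)·(-5) + (1/2)·(-7/2) + (5/6)·(35/2) = 29/2.
y-coordinate: (-1/3)·19 + (1/2)·(25/2) + (5/6)·(-10) = -101/12.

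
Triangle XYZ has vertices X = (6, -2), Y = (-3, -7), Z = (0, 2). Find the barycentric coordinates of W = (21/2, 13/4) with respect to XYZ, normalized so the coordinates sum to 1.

Signed area of the reference triangle: [XYZ] = ½·(6·(-7−2) + (-3)·(2−(-2)) + 0·(-2−(-7))) = ½·(-54 − 12 + 0) = -33.
[WYZ] = ½·((21/2)·(-7−2) + (-3)·(2−(13/4)) + 0·(13/4−(-7))) = ½·(-189/2 + 15/4 + 0) = -363/8, so the X-coordinate is (-363/8)/(-33) = 11/8.
[XWZ] = ½·(6·(13/4−2) + (21/2)·(2−(-2)) + 0·(-2−(13/4))) = ½·(15/2 + 42 + 0) = 99/4, so the Y-coordinate is -3/4.
[XYW] = ½·(6·(-7−(13/4)) + (-3)·(13/4−(-2)) + (21/2)·(-2−(-7))) = ½·(-123/2 − 63/4 + 105/2) = -99/8, so the Z-coordinate is 3/8.

(11/8, -3/4, 3/8)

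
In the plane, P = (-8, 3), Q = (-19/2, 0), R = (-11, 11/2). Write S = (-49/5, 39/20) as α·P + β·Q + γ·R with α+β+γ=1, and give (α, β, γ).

(1/10, 3/5, 3/10)

Signed area of the reference triangle: [PQR] = ½·((-8)·(0−(11/2)) + (-19/2)·(11/2−3) + (-11)·(3−0)) = ½·(44 − 95/4 − 33) = -51/8.
[SQR] = ½·((-49/5)·(0−(11/2)) + (-19/2)·(11/2−(39/20)) + (-11)·(39/20−0)) = ½·(539/10 − 1349/40 − 429/20) = -51/80, so the P-coordinate is (-51/80)/(-51/8) = 1/10.
[PSR] = ½·((-8)·(39/20−(11/2)) + (-49/5)·(11/2−3) + (-11)·(3−(39/20))) = ½·(142/5 − 49/2 − 231/20) = -153/40, so the Q-coordinate is 3/5.
[PQS] = ½·((-8)·(0−(39/20)) + (-19/2)·(39/20−3) + (-49/5)·(3−0)) = ½·(78/5 + 399/40 − 147/5) = -153/80, so the R-coordinate is 3/10.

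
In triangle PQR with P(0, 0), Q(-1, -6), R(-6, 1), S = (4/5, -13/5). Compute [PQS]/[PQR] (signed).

-1/5

[PQR] = ½·(0·(-6−1) + (-1)·(1−0) + (-6)·(0−(-6))) = ½·(0 − 1 − 36) = -37/2.
[PQS] = ½·(0·(-6−(-13/5)) + (-1)·(-13/5−0) + (4/5)·(0−(-6))) = ½·(0 + 13/5 + 24/5) = 37/10, so the ratio is (37/10)/(-37/2) = -1/5.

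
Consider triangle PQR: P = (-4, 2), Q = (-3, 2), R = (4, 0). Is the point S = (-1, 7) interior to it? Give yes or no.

Barycentric coordinates of S: (-39/2, 23, -5/2).
The three coordinates are negative, positive, negative; a point is interior exactly when all three are positive.

no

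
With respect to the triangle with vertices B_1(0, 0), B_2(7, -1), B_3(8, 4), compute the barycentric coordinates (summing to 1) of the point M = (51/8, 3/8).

Signed area of the reference triangle: [B_1B_2B_3] = ½·(0·(-1−4) + 7·(4−0) + 8·(0−(-1))) = ½·(0 + 28 + 8) = 18.
[MB_2B_3] = ½·((51/8)·(-1−4) + 7·(4−(3/8)) + 8·(3/8−(-1))) = ½·(-255/8 + 203/8 + 11) = 9/4, so the B_1-coordinate is (9/4)/18 = 1/8.
[B_1MB_3] = ½·(0·(3/8−4) + (51/8)·(4−0) + 8·(0−(3/8))) = ½·(0 + 51/2 − 3) = 45/4, so the B_2-coordinate is 5/8.
[B_1B_2M] = ½·(0·(-1−(3/8)) + 7·(3/8−0) + (51/8)·(0−(-1))) = ½·(0 + 21/8 + 51/8) = 9/2, so the B_3-coordinate is 1/4.

(1/8, 5/8, 1/4)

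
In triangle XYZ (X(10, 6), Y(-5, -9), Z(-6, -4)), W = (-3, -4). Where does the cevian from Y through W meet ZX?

Barycentric coordinates of W with respect to XYZ: (1/6, 1/3, 1/2).
On side ZX the Y-coordinate is zero; dropping W's Y-weight 1/3 and renormalizing the remaining 1/2 : 1/6 gives weights 3/4, 1/4 on Z, X.
V = (3/4)·(-6, -4) + (1/4)·(10, 6) = (-2, -3/2).

(-2, -3/2)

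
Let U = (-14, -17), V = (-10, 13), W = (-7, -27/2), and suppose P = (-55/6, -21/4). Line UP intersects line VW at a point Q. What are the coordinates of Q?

(-41/5, -29/10)

Barycentric coordinates of P with respect to UVW: (1/6, 1/3, 1/2).
On side VW the U-coordinate is zero; dropping P's U-weight 1/6 and renormalizing the remaining 1/3 : 1/2 gives weights 2/5, 3/5 on V, W.
Q = (2/5)·(-10, 13) + (3/5)·(-7, -27/2) = (-41/5, -29/10).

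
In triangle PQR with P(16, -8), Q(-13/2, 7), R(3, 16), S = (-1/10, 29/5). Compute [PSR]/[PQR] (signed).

[PQR] = ½·(16·(7−16) + (-13/2)·(16−(-8)) + 3·(-8−7)) = ½·(-144 − 156 − 45) = -345/2.
[PSR] = ½·(16·(29/5−16) + (-1/10)·(16−(-8)) + 3·(-8−(29/5))) = ½·(-816/5 − 12/5 − 207/5) = -207/2, so the ratio is (-207/2)/(-345/2) = 3/5.

3/5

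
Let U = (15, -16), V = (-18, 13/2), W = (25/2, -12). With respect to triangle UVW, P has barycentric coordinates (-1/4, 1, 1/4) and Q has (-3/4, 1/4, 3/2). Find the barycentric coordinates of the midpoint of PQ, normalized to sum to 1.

(-1/2, 5/8, 7/8)

Since both coordinate triples sum to 1, the midpoint's barycentrics are the componentwise average.
(-1/4+-3/4)/2 = -1/2; similarly 5/8 and 7/8.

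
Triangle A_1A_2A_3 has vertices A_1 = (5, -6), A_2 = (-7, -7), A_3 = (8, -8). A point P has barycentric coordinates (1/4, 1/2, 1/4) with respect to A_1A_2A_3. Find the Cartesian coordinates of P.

(-1/4, -7)

P = (1/4)·A_1 + (1/2)·A_2 + (1/4)·A_3.
x-coordinate: (1/4)·5 + (1/2)·(-7) + (1/4)·8 = -1/4.
y-coordinate: (1/4)·(-6) + (1/2)·(-7) + (1/4)·(-8) = -7.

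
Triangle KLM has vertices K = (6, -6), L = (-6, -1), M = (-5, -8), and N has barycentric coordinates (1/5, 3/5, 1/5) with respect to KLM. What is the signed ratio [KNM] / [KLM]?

The signed ratio [KNM]/[KLM] equals the barycentric coordinate of N at vertex L, which is 3/5.

3/5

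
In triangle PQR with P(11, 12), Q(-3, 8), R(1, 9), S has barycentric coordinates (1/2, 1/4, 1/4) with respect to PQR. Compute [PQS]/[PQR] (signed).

1/4

The signed ratio [PQS]/[PQR] equals the barycentric coordinate of S at vertex R, which is 1/4.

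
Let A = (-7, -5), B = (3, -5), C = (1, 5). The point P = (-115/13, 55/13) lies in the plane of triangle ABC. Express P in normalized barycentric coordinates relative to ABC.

Signed area of the reference triangle: [ABC] = ½·((-7)·(-5−5) + 3·(5−(-5)) + 1·(-5−(-5))) = ½·(70 + 30 + 0) = 50.
[PBC] = ½·((-115/13)·(-5−5) + 3·(5−(55/13)) + 1·(55/13−(-5))) = ½·(1150/13 + 30/13 + 120/13) = 50, so the A-coordinate is 50/50 = 1.
[APC] = ½·((-7)·(55/13−5) + (-115/13)·(5−(-5)) + 1·(-5−(55/13))) = ½·(70/13 − 1150/13 − 120/13) = -600/13, so the B-coordinate is -12/13.
[ABP] = ½·((-7)·(-5−(55/13)) + 3·(55/13−(-5)) + (-115/13)·(-5−(-5))) = ½·(840/13 + 360/13 + 0) = 600/13, so the C-coordinate is 12/13.
Check: 1 − 12/13 + 12/13 = 1.

(1, -12/13, 12/13)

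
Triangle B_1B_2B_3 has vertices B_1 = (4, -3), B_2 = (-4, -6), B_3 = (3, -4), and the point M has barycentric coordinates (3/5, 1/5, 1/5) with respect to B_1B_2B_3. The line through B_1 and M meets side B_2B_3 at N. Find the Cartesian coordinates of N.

(-1/2, -5)

Line B_1M meets B_2B_3 where the B_1-coordinate vanishes; zeroing M's B_1-weight and renormalizing leaves B_2, B_3-weights 1/5 : 1/5 → (1/2, 1/2).
So N = (1/2)·B_2 + (1/2)·B_3 = (-1/2, -5).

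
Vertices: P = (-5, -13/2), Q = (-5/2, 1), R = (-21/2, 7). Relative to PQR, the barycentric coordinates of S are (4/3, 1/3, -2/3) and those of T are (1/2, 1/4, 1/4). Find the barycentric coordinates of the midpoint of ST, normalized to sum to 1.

Since both coordinate triples sum to 1, the midpoint's barycentrics are the componentwise average.
(4/3+1/2)/2 = 11/12; similarly 7/24 and -5/24.

(11/12, 7/24, -5/24)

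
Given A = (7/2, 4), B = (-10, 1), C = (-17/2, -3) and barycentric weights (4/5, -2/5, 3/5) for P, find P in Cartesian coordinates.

(17/10, 1)

P = (4/5)·A + (-2/5)·B + (3/5)·C.
x-coordinate: (4/5)·(7/2) + (-2/5)·(-10) + (3/5)·(-17/2) = 17/10.
y-coordinate: (4/5)·4 + (-2/5)·1 + (3/5)·(-3) = 1.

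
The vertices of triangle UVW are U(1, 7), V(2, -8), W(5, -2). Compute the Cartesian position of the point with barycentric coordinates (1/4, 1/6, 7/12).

P = (1/4)·U + (1/6)·V + (7/12)·W.
x-coordinate: (1/4)·1 + (1/6)·2 + (7/12)·5 = 7/2.
y-coordinate: (1/4)·7 + (1/6)·(-8) + (7/12)·(-2) = -3/4.

(7/2, -3/4)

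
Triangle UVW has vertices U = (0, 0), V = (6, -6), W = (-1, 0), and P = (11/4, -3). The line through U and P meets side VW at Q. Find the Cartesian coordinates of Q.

Barycentric coordinates of P with respect to UVW: (1/4, 1/2, 1/4).
On side VW the U-coordinate is zero; dropping P's U-weight 1/4 and renormalizing the remaining 1/2 : 1/4 gives weights 2/3, 1/3 on V, W.
Q = (2/3)·(6, -6) + (1/3)·(-1, 0) = (11/3, -4).

(11/3, -4)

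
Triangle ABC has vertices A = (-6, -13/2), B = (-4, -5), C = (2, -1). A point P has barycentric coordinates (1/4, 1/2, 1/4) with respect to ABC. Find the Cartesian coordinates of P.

(-3, -35/8)

P = (1/4)·A + (1/2)·B + (1/4)·C.
x-coordinate: (1/4)·(-6) + (1/2)·(-4) + (1/4)·2 = -3.
y-coordinate: (1/4)·(-13/2) + (1/2)·(-5) + (1/4)·(-1) = -35/8.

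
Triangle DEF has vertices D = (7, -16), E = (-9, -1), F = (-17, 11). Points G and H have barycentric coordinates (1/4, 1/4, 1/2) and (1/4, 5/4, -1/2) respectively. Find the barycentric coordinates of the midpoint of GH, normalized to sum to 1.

Since both coordinate triples sum to 1, the midpoint's barycentrics are the componentwise average.
(1/4+1/4)/2 = 1/4; similarly 3/4 and 0.

(1/4, 3/4, 0)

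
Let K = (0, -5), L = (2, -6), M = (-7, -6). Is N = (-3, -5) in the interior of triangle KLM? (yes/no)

Barycentric coordinates of N: (1, -1/3, 1/3).
The three coordinates are positive, negative, positive; a point is interior exactly when all three are positive.

no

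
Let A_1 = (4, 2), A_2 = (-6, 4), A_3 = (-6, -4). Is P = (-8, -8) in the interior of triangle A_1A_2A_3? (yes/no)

no

Barycentric coordinates of P: (-1/5, -7/20, 31/20).
The three coordinates are negative, negative, positive; a point is interior exactly when all three are positive.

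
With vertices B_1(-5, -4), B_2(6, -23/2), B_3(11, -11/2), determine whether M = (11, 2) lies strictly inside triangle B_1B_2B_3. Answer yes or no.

Barycentric coordinates of M: (25/69, -80/69, 124/69).
The three coordinates are positive, negative, positive; a point is interior exactly when all three are positive.

no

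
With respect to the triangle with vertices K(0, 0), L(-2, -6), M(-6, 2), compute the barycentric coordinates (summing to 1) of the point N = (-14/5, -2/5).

Signed area of the reference triangle: [KLM] = ½·(0·(-6−2) + (-2)·(2−0) + (-6)·(0−(-6))) = ½·(0 − 4 − 36) = -20.
[NLM] = ½·((-14/5)·(-6−2) + (-2)·(2−(-2/5)) + (-6)·(-2/5−(-6))) = ½·(112/5 − 24/5 − 168/5) = -8, so the K-coordinate is (-8)/(-20) = 2/5.
[KNM] = ½·(0·(-2/5−2) + (-14/5)·(2−0) + (-6)·(0−(-2/5))) = ½·(0 − 28/5 − 12/5) = -4, so the L-coordinate is 1/5.
[KLN] = ½·(0·(-6−(-2/5)) + (-2)·(-2/5−0) + (-14/5)·(0−(-6))) = ½·(0 + 4/5 − 84/5) = -8, so the M-coordinate is 2/5.

(2/5, 1/5, 2/5)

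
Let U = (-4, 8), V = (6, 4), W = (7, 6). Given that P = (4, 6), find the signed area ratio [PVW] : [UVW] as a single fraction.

[UVW] = ½·((-4)·(4−6) + 6·(6−8) + 7·(8−4)) = ½·(8 − 12 + 28) = 12.
[PVW] = ½·(4·(4−6) + 6·(6−6) + 7·(6−4)) = ½·(-8 + 0 + 14) = 3, so the ratio is 3/12 = 1/4.

1/4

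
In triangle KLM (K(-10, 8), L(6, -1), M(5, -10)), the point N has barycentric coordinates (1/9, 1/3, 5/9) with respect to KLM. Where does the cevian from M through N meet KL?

Line MN meets KL where the M-coordinate vanishes; zeroing N's M-weight and renormalizing leaves K, L-weights 1/9 : 1/3 → (1/4, 3/4).
So J = (1/4)·K + (3/4)·L = (2, 5/4).

(2, 5/4)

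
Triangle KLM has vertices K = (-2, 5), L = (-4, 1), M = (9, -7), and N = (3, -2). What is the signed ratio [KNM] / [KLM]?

1/4

[KLM] = ½·((-2)·(1−(-7)) + (-4)·(-7−5) + 9·(5−1)) = ½·(-16 + 48 + 36) = 34.
[KNM] = ½·((-2)·(-2−(-7)) + 3·(-7−5) + 9·(5−(-2))) = ½·(-10 − 36 + 63) = 17/2, so the ratio is (17/2)/34 = 1/4.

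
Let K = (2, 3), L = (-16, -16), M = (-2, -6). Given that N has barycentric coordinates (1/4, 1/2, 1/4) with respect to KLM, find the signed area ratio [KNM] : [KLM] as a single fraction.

1/2

The signed ratio [KNM]/[KLM] equals the barycentric coordinate of N at vertex L, which is 1/2.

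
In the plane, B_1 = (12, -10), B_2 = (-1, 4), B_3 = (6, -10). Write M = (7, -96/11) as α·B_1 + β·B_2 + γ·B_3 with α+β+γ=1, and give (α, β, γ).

(3/11, 1/11, 7/11)

Signed area of the reference triangle: [B_1B_2B_3] = ½·(12·(4−(-10)) + (-1)·(-10−(-10)) + 6·(-10−4)) = ½·(168 + 0 − 84) = 42.
[MB_2B_3] = ½·(7·(4−(-10)) + (-1)·(-10−(-96/11)) + 6·(-96/11−4)) = ½·(98 + 14/11 − 840/11) = 126/11, so the B_1-coordinate is (126/11)/42 = 3/11.
[B_1MB_3] = ½·(12·(-96/11−(-10)) + 7·(-10−(-10)) + 6·(-10−(-96/11))) = ½·(168/11 + 0 − 84/11) = 42/11, so the B_2-coordinate is 1/11.
[B_1B_2M] = ½·(12·(4−(-96/11)) + (-1)·(-96/11−(-10)) + 7·(-10−4)) = ½·(1680/11 − 14/11 − 98) = 294/11, so the B_3-coordinate is 7/11.
Check: 3/11 + 1/11 + 7/11 = 1.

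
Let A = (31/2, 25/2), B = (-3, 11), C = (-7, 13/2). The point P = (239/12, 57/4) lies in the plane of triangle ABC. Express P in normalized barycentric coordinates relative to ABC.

(7/6, 1/6, -1/3)

Signed area of the reference triangle: [ABC] = ½·((31/2)·(11−(13/2)) + (-3)·(13/2−(25/2)) + (-7)·(25/2−11)) = ½·(279/4 + 18 − 21/2) = 309/8.
[PBC] = ½·((239/12)·(11−(13/2)) + (-3)·(13/2−(57/4)) + (-7)·(57/4−11)) = ½·(717/8 + 93/4 − 91/4) = 721/16, so the A-coordinate is (721/16)/(309/8) = 7/6.
[APC] = ½·((31/2)·(57/4−(13/2)) + (239/12)·(13/2−(25/2)) + (-7)·(25/2−(57/4))) = ½·(961/8 − 239/2 + 49/4) = 103/16, so the B-coordinate is 1/6.
[ABP] = ½·((31/2)·(11−(57/4)) + (-3)·(57/4−(25/2)) + (239/12)·(25/2−11)) = ½·(-403/8 − 21/4 + 239/8) = -103/8, so the C-coordinate is -1/3.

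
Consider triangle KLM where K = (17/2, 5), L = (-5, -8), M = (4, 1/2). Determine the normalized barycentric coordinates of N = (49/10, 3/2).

(3/5, 1/5, 1/5)

Signed area of the reference triangle: [KLM] = ½·((17/2)·(-8−(1/2)) + (-5)·(1/2−5) + 4·(5−(-8))) = ½·(-289/4 + 45/2 + 52) = 9/8.
[NLM] = ½·((49/10)·(-8−(1/2)) + (-5)·(1/2−(3/2)) + 4·(3/2−(-8))) = ½·(-833/20 + 5 + 38) = 27/40, so the K-coordinate is (27/40)/(9/8) = 3/5.
[KNM] = ½·((17/2)·(3/2−(1/2)) + (49/10)·(1/2−5) + 4·(5−(3/2))) = ½·(17/2 − 441/20 + 14) = 9/40, so the L-coordinate is 1/5.
[KLN] = ½·((17/2)·(-8−(3/2)) + (-5)·(3/2−5) + (49/10)·(5−(-8))) = ½·(-323/4 + 35/2 + 637/10) = 9/40, so the M-coordinate is 1/5.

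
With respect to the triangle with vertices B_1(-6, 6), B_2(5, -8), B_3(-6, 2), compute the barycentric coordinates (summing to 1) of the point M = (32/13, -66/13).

(2/13, 10/13, 1/13)

Signed area of the reference triangle: [B_1B_2B_3] = ½·((-6)·(-8−2) + 5·(2−6) + (-6)·(6−(-8))) = ½·(60 − 20 − 84) = -22.
[MB_2B_3] = ½·((32/13)·(-8−2) + 5·(2−(-66/13)) + (-6)·(-66/13−(-8))) = ½·(-320/13 + 460/13 − 228/13) = -44/13, so the B_1-coordinate is (-44/13)/(-22) = 2/13.
[B_1MB_3] = ½·((-6)·(-66/13−2) + (32/13)·(2−6) + (-6)·(6−(-66/13))) = ½·(552/13 − 128/13 − 864/13) = -220/13, so the B_2-coordinate is 10/13.
[B_1B_2M] = ½·((-6)·(-8−(-66/13)) + 5·(-66/13−6) + (32/13)·(6−(-8))) = ½·(228/13 − 720/13 + 448/13) = -22/13, so the B_3-coordinate is 1/13.
Check: 2/13 + 10/13 + 1/13 = 1.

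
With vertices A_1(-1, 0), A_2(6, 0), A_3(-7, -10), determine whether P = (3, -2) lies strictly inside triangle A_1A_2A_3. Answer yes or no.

yes

Barycentric coordinates of P: (2/35, 26/35, 1/5).
The three coordinates are positive, positive, positive; a point is interior exactly when all three are positive.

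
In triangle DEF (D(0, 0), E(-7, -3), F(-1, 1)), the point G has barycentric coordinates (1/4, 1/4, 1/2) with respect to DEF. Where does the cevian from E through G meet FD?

Line EG meets FD where the E-coordinate vanishes; zeroing G's E-weight and renormalizing leaves F, D-weights 1/2 : 1/4 → (2/3, 1/3).
So H = (2/3)·F + (1/3)·D = (-2/3, 2/3).

(-2/3, 2/3)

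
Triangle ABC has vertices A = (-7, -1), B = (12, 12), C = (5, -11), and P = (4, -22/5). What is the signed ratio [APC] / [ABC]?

[ABC] = ½·((-7)·(12−(-11)) + 12·(-11−(-1)) + 5·(-1−12)) = ½·(-161 − 120 − 65) = -173.
[APC] = ½·((-7)·(-22/5−(-11)) + 4·(-11−(-1)) + 5·(-1−(-22/5))) = ½·(-231/5 − 40 + 17) = -173/5, so the ratio is (-173/5)/(-173) = 1/5.

1/5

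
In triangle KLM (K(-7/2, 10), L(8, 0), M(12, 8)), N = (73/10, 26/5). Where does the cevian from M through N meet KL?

(25/6, 10/3)

Barycentric coordinates of N with respect to KLM: (1/5, 2/5, 2/5).
On side KL the M-coordinate is zero; dropping N's M-weight 2/5 and renormalizing the remaining 1/5 : 2/5 gives weights 1/3, 2/3 on K, L.
J = (1/3)·(-7/2, 10) + (2/3)·(8, 0) = (25/6, 10/3).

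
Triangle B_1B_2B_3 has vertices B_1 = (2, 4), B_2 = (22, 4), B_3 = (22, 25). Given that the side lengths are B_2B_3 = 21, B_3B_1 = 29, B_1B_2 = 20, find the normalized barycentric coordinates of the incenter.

The incenter has barycentric coordinates proportional to the opposite side lengths: (21 : 29 : 20).
Normalizing by 21+29+20 = 70 gives (3/10, 29/70, 2/7).

(3/10, 29/70, 2/7)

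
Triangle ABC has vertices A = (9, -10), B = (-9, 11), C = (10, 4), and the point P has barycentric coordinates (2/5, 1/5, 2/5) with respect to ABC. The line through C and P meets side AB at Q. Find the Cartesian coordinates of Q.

Line CP meets AB where the C-coordinate vanishes; zeroing P's C-weight and renormalizing leaves A, B-weights 2/5 : 1/5 → (2/3, 1/3).
So Q = (2/3)·A + (1/3)·B = (3, -3).

(3, -3)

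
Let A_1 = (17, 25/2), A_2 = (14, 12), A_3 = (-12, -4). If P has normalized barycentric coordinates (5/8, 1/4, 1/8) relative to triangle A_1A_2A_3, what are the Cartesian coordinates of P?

P = (5/8)·A_1 + (1/4)·A_2 + (1/8)·A_3.
x-coordinate: (5/8)·17 + (1/4)·14 + (1/8)·(-12) = 101/8.
y-coordinate: (5/8)·(25/2) + (1/4)·12 + (1/8)·(-4) = 165/16.

(101/8, 165/16)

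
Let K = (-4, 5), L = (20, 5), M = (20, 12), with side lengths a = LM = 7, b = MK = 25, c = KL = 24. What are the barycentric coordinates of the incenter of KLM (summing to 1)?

The incenter has barycentric coordinates proportional to the opposite side lengths: (7 : 25 : 24).
Normalizing by 7+25+24 = 56 gives (1/8, 25/56, 3/7).

(1/8, 25/56, 3/7)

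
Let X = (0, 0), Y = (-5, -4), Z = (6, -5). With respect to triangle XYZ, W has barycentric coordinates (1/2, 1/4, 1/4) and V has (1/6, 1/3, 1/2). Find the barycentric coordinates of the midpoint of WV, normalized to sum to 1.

Since both coordinate triples sum to 1, the midpoint's barycentrics are the componentwise average.
(1/2+1/6)/2 = 1/3; similarly 7/24 and 3/8.

(1/3, 7/24, 3/8)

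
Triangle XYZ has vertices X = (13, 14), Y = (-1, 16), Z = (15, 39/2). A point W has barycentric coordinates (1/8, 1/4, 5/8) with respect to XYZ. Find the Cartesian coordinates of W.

W = (1/8)·X + (1/4)·Y + (5/8)·Z.
x-coordinate: (1/8)·13 + (1/4)·(-1) + (5/8)·15 = 43/4.
y-coordinate: (1/8)·14 + (1/4)·16 + (5/8)·(39/2) = 287/16.

(43/4, 287/16)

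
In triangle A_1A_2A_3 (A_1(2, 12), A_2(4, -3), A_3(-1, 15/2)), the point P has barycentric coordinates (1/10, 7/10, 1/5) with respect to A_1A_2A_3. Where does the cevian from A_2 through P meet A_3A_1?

(0, 9)

Line A_2P meets A_3A_1 where the A_2-coordinate vanishes; zeroing P's A_2-weight and renormalizing leaves A_3, A_1-weights 1/5 : 1/10 → (2/3, 1/3).
So Q = (2/3)·A_3 + (1/3)·A_1 = (0, 9).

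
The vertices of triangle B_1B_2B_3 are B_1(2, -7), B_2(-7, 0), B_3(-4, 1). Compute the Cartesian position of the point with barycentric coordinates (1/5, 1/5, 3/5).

M = (1/5)·B_1 + (1/5)·B_2 + (3/5)·B_3.
x-coordinate: (1/5)·2 + (1/5)·(-7) + (3/5)·(-4) = -17/5.
y-coordinate: (1/5)·(-7) + (1/5)·0 + (3/5)·1 = -4/5.

(-17/5, -4/5)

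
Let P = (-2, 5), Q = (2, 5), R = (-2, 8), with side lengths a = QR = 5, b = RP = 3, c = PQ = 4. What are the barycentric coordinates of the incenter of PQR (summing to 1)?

(5/12, 1/4, 1/3)

The incenter has barycentric coordinates proportional to the opposite side lengths: (5 : 3 : 4).
Normalizing by 5+3+4 = 12 gives (5/12, 1/4, 1/3).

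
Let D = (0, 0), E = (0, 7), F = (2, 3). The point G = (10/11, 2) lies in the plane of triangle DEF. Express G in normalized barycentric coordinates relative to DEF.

(5/11, 1/11, 5/11)

Signed area of the reference triangle: [DEF] = ½·(0·(7−3) + 0·(3−0) + 2·(0−7)) = ½·(0 + 0 − 14) = -7.
[GEF] = ½·((10/11)·(7−3) + 0·(3−2) + 2·(2−7)) = ½·(40/11 + 0 − 10) = -35/11, so the D-coordinate is (-35/11)/(-7) = 5/11.
[DGF] = ½·(0·(2−3) + (10/11)·(3−0) + 2·(0−2)) = ½·(0 + 30/11 − 4) = -7/11, so the E-coordinate is 1/11.
[DEG] = ½·(0·(7−2) + 0·(2−0) + (10/11)·(0−7)) = ½·(0 + 0 − 70/11) = -35/11, so the F-coordinate is 5/11.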